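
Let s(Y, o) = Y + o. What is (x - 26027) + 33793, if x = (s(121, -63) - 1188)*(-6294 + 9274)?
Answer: -3359634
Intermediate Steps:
x = -3367400 (x = ((121 - 63) - 1188)*(-6294 + 9274) = (58 - 1188)*2980 = -1130*2980 = -3367400)
(x - 26027) + 33793 = (-3367400 - 26027) + 33793 = -3393427 + 33793 = -3359634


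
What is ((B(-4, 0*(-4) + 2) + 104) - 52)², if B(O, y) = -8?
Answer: 1936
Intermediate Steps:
((B(-4, 0*(-4) + 2) + 104) - 52)² = ((-8 + 104) - 52)² = (96 - 52)² = 44² = 1936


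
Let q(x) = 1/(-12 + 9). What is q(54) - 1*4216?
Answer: -12649/3 ≈ -4216.3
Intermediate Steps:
q(x) = -1/3 (q(x) = 1/(-3) = -1/3)
q(54) - 1*4216 = -1/3 - 1*4216 = -1/3 - 4216 = -12649/3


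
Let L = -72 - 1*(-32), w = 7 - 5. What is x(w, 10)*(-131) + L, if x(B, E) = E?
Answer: -1350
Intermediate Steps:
w = 2
L = -40 (L = -72 + 32 = -40)
x(w, 10)*(-131) + L = 10*(-131) - 40 = -1310 - 40 = -1350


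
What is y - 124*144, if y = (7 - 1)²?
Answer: -17820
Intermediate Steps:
y = 36 (y = 6² = 36)
y - 124*144 = 36 - 124*144 = 36 - 17856 = -17820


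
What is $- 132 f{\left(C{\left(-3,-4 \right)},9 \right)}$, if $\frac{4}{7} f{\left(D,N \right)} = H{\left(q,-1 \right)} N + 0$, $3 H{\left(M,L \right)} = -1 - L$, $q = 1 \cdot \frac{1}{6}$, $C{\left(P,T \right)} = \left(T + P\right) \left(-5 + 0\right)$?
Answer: $0$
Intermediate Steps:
$C{\left(P,T \right)} = - 5 P - 5 T$ ($C{\left(P,T \right)} = \left(P + T\right) \left(-5\right) = - 5 P - 5 T$)
$q = \frac{1}{6}$ ($q = 1 \cdot \frac{1}{6} = \frac{1}{6} \approx 0.16667$)
$H{\left(M,L \right)} = - \frac{1}{3} - \frac{L}{3}$ ($H{\left(M,L \right)} = \frac{-1 - L}{3} = - \frac{1}{3} - \frac{L}{3}$)
$f{\left(D,N \right)} = 0$ ($f{\left(D,N \right)} = \frac{7 \left(\left(- \frac{1}{3} - - \frac{1}{3}\right) N + 0\right)}{4} = \frac{7 \left(\left(- \frac{1}{3} + \frac{1}{3}\right) N + 0\right)}{4} = \frac{7 \left(0 N + 0\right)}{4} = \frac{7 \left(0 + 0\right)}{4} = \frac{7}{4} \cdot 0 = 0$)
$- 132 f{\left(C{\left(-3,-4 \right)},9 \right)} = \left(-132\right) 0 = 0$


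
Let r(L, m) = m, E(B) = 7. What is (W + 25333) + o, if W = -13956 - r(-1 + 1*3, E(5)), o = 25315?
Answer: 36685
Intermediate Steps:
W = -13963 (W = -13956 - 1*7 = -13956 - 7 = -13963)
(W + 25333) + o = (-13963 + 25333) + 25315 = 11370 + 25315 = 36685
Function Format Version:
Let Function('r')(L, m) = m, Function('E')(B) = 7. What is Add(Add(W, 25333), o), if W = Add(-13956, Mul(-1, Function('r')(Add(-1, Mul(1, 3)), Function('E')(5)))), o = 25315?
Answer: 36685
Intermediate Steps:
W = -13963 (W = Add(-13956, Mul(-1, 7)) = Add(-13956, -7) = -13963)
Add(Add(W, 25333), o) = Add(Add(-13963, 25333), 25315) = Add(11370, 25315) = 36685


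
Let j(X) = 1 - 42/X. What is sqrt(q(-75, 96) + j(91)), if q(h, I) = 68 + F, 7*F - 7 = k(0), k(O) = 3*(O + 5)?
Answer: sqrt(593593)/91 ≈ 8.4665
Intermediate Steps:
k(O) = 15 + 3*O (k(O) = 3*(5 + O) = 15 + 3*O)
j(X) = 1 - 42/X
F = 22/7 (F = 1 + (15 + 3*0)/7 = 1 + (15 + 0)/7 = 1 + (1/7)*15 = 1 + 15/7 = 22/7 ≈ 3.1429)
q(h, I) = 498/7 (q(h, I) = 68 + 22/7 = 498/7)
sqrt(q(-75, 96) + j(91)) = sqrt(498/7 + (-42 + 91)/91) = sqrt(498/7 + (1/91)*49) = sqrt(498/7 + 7/13) = sqrt(6523/91) = sqrt(593593)/91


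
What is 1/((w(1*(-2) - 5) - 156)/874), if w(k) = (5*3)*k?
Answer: -874/261 ≈ -3.3487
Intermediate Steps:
w(k) = 15*k
1/((w(1*(-2) - 5) - 156)/874) = 1/((15*(1*(-2) - 5) - 156)/874) = 1/((15*(-2 - 5) - 156)/874) = 1/((15*(-7) - 156)/874) = 1/((-105 - 156)/874) = 1/((1/874)*(-261)) = 1/(-261/874) = -874/261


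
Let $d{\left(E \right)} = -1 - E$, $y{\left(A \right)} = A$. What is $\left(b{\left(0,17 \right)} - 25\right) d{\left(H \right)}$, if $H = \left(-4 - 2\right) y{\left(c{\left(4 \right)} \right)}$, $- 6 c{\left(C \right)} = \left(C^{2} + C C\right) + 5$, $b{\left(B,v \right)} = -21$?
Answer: $1748$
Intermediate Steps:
$c{\left(C \right)} = - \frac{5}{6} - \frac{C^{2}}{3}$ ($c{\left(C \right)} = - \frac{\left(C^{2} + C C\right) + 5}{6} = - \frac{\left(C^{2} + C^{2}\right) + 5}{6} = - \frac{2 C^{2} + 5}{6} = - \frac{5 + 2 C^{2}}{6} = - \frac{5}{6} - \frac{C^{2}}{3}$)
$H = 37$ ($H = \left(-4 - 2\right) \left(- \frac{5}{6} - \frac{4^{2}}{3}\right) = - 6 \left(- \frac{5}{6} - \frac{16}{3}\right) = \left(-6\right) \left(- \frac{37}{6}\right) = 37$)
$\left(b{\left(0,17 \right)} - 25\right) d{\left(H \right)} = \left(-21 - 25\right) \left(-1 - 37\right) = - 46 \left(-1 - 37\right) = \left(-46\right) \left(-38\right) = 1748$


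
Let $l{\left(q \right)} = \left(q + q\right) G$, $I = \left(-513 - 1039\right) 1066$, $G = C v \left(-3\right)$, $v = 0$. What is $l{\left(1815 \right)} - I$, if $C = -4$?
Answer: $1654432$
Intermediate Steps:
$G = 0$ ($G = \left(-4\right) 0 \left(-3\right) = 0 \left(-3\right) = 0$)
$I = -1654432$ ($I = \left(-1552\right) 1066 = -1654432$)
$l{\left(q \right)} = 0$ ($l{\left(q \right)} = \left(q + q\right) 0 = 2 q 0 = 0$)
$l{\left(1815 \right)} - I = 0 - -1654432 = 0 + 1654432 = 1654432$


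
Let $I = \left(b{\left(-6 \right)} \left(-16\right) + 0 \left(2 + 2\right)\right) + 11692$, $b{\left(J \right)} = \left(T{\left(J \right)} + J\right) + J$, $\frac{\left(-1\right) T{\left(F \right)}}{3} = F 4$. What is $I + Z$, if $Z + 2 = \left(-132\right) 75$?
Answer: $830$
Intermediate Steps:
$T{\left(F \right)} = - 12 F$ ($T{\left(F \right)} = - 3 F 4 = - 3 \cdot 4 F = - 12 F$)
$b{\left(J \right)} = - 10 J$ ($b{\left(J \right)} = \left(- 12 J + J\right) + J = - 11 J + J = - 10 J$)
$Z = -9902$ ($Z = -2 - 9900 = -9902$)
$I = 10732$ ($I = \left(\left(-10\right) \left(-6\right) \left(-16\right) + 0 \left(2 + 2\right)\right) + 11692 = \left(60 \left(-16\right) + 0 \cdot 4\right) + 11692 = \left(-960 + 0\right) + 11692 = -960 + 11692 = 10732$)
$I + Z = 10732 - 9902 = 830$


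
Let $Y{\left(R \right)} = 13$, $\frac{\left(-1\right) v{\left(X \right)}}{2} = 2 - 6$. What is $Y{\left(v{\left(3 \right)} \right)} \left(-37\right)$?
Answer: $-481$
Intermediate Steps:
$v{\left(X \right)} = 8$ ($v{\left(X \right)} = - 2 \left(2 - 6\right) = \left(-2\right) \left(-4\right) = 8$)
$Y{\left(v{\left(3 \right)} \right)} \left(-37\right) = 13 \left(-37\right) = -481$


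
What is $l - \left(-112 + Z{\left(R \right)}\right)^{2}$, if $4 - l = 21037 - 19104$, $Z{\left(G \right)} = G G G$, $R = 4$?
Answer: $-4233$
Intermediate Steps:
$Z{\left(G \right)} = G^{3}$ ($Z{\left(G \right)} = G^{2} G = G^{3}$)
$l = -1929$ ($l = 4 - \left(21037 - 19104\right) = 4 - 1933 = -1929$)
$l - \left(-112 + Z{\left(R \right)}\right)^{2} = -1929 - \left(-112 + 4^{3}\right)^{2} = -1929 - \left(-112 + 64\right)^{2} = -1929 - \left(-48\right)^{2} = -1929 - 2304 = -4233$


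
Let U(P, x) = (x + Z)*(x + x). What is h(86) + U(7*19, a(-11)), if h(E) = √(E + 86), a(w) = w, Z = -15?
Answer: 572 + 2*√43 ≈ 585.12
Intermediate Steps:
h(E) = √(86 + E)
U(P, x) = 2*x*(-15 + x) (U(P, x) = (x - 15)*(x + x) = (-15 + x)*(2*x) = 2*x*(-15 + x))
h(86) + U(7*19, a(-11)) = √(86 + 86) + 2*(-11)*(-15 - 11) = √172 + 2*(-11)*(-26) = 2*√43 + 572 = 572 + 2*√43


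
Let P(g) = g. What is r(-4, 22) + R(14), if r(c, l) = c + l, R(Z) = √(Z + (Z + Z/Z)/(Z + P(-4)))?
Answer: 18 + √62/2 ≈ 21.937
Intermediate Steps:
R(Z) = √(Z + (1 + Z)/(-4 + Z)) (R(Z) = √(Z + (Z + Z/Z)/(Z - 4)) = √(Z + (Z + 1)/(-4 + Z)) = √(Z + (1 + Z)/(-4 + Z)))
r(-4, 22) + R(14) = (-4 + 22) + √((1 + 14 + 14*(-4 + 14))/(-4 + 14)) = 18 + √((1 + 14 + 14*10)/10) = 18 + √((1 + 14 + 140)/10) = 18 + √((⅒)*155) = 18 + √(31/2) = 18 + √62/2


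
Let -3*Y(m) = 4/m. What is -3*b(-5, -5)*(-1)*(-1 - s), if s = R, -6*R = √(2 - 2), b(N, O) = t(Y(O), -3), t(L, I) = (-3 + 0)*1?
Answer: 9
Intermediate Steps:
Y(m) = -4/(3*m)
t(L, I) = -3 (t(L, I) = -3*1 = -3)
b(N, O) = -3
R = 0 (R = -√(2 - 2)/6 = -√0/6 = -⅙*0 = 0)
s = 0
-3*b(-5, -5)*(-1)*(-1 - s) = -3*(-3*(-1))*(-1 - 1*0) = -9*(-1 + 0) = -9*(-1) = -3*(-3) = 9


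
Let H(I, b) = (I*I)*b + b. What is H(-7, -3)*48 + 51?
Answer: -7149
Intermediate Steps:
H(I, b) = b + b*I² (H(I, b) = I²*b + b = b*I² + b = b + b*I²)
H(-7, -3)*48 + 51 = -3*(1 + (-7)²)*48 + 51 = -3*(1 + 49)*48 + 51 = -3*50*48 + 51 = -150*48 + 51 = -7200 + 51 = -7149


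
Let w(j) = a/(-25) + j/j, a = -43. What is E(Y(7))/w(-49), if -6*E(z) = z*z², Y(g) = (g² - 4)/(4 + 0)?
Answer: -759375/8704 ≈ -87.244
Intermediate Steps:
Y(g) = -1 + g²/4 (Y(g) = (-4 + g²)/4 = (-4 + g²)*(¼) = -1 + g²/4)
E(z) = -z³/6 (E(z) = -z*z²/6 = -z³/6)
w(j) = 68/25 (w(j) = -43/(-25) + j/j = -43*(-1/25) + 1 = 43/25 + 1 = 68/25)
E(Y(7))/w(-49) = (-(-1 + (¼)*7²)³/6)/(68/25) = -(-1 + (¼)*49)³/6*(25/68) = -(-1 + 49/4)³/6*(25/68) = -(45/4)³/6*(25/68) = -⅙*91125/64*(25/68) = -30375/128*25/68 = -759375/8704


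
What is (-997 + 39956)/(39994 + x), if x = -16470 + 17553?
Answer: 38959/41077 ≈ 0.94844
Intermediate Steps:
x = 1083
(-997 + 39956)/(39994 + x) = (-997 + 39956)/(39994 + 1083) = 38959/41077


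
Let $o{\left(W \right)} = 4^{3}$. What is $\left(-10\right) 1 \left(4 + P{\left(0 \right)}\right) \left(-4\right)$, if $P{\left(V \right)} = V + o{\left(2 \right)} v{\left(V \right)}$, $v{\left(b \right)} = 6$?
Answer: $15520$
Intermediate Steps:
$o{\left(W \right)} = 64$
$P{\left(V \right)} = 384 + V$ ($P{\left(V \right)} = V + 64 \cdot 6 = V + 384 = 384 + V$)
$\left(-10\right) 1 \left(4 + P{\left(0 \right)}\right) \left(-4\right) = \left(-10\right) 1 \left(4 + \left(384 + 0\right)\right) \left(-4\right) = - 10 \left(4 + 384\right) \left(-4\right) = - 10 \cdot 388 \left(-4\right) = \left(-10\right) \left(-1552\right) = 15520$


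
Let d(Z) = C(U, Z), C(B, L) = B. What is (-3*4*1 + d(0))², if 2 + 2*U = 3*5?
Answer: 121/4 ≈ 30.250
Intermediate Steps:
U = 13/2 (U = -1 + (3*5)/2 = -1 + (½)*15 = -1 + 15/2 = 13/2 ≈ 6.5000)
d(Z) = 13/2
(-3*4*1 + d(0))² = (-3*4*1 + 13/2)² = (-12*1 + 13/2)² = (-12 + 13/2)² = (-11/2)² = 121/4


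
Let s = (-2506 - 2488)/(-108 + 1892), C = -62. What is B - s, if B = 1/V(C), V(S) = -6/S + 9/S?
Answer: -47813/2676 ≈ -17.867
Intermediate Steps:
V(S) = 3/S
s = -2497/892 (s = -4994/1784 = -4994*1/1784 = -2497/892 ≈ -2.7993)
B = -62/3 (B = 1/(3/(-62)) = 1/(3*(-1/62)) = 1/(-3/62) = -62/3 ≈ -20.667)
B - s = -62/3 - 1*(-2497/892) = -62/3 + 2497/892 = -47813/2676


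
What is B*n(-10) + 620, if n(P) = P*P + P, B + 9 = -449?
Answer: -40600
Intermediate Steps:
B = -458 (B = -9 - 449 = -458)
n(P) = P + P² (n(P) = P² + P = P + P²)
B*n(-10) + 620 = -(-4580)*(1 - 10) + 620 = -(-4580)*(-9) + 620 = -458*90 + 620 = -41220 + 620 = -40600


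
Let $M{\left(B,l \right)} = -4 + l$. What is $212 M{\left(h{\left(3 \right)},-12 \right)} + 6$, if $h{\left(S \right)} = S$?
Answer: $-3386$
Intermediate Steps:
$212 M{\left(h{\left(3 \right)},-12 \right)} + 6 = 212 \left(-4 - 12\right) + 6 = 212 \left(-16\right) + 6 = -3392 + 6 = -3386$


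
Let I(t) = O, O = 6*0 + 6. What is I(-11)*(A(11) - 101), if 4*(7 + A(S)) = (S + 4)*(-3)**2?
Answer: -891/2 ≈ -445.50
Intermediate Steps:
A(S) = 2 + 9*S/4 (A(S) = -7 + ((S + 4)*(-3)**2)/4 = -7 + ((4 + S)*9)/4 = -7 + (36 + 9*S)/4 = -7 + (9 + 9*S/4) = 2 + 9*S/4)
O = 6 (O = 0 + 6 = 6)
I(t) = 6
I(-11)*(A(11) - 101) = 6*((2 + (9/4)*11) - 101) = 6*((2 + 99/4) - 101) = 6*(107/4 - 101) = 6*(-297/4) = -891/2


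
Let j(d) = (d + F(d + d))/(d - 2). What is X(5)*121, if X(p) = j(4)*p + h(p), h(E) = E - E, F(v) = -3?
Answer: 605/2 ≈ 302.50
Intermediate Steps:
h(E) = 0
j(d) = (-3 + d)/(-2 + d) (j(d) = (d - 3)/(d - 2) = (-3 + d)/(-2 + d))
X(p) = p/2 (X(p) = ((-3 + 4)/(-2 + 4))*p + 0 = (1/2)*p + 0 = ((1/2)*1)*p + 0 = p/2 + 0 = p/2)
X(5)*121 = ((1/2)*5)*121 = (5/2)*121 = 605/2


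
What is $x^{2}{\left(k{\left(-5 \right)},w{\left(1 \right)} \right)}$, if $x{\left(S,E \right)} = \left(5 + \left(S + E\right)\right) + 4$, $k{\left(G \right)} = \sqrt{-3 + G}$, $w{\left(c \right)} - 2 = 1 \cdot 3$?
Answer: $188 + 56 i \sqrt{2} \approx 188.0 + 79.196 i$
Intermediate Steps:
$w{\left(c \right)} = 5$ ($w{\left(c \right)} = 2 + 1 \cdot 3 = 2 + 3 = 5$)
$x{\left(S,E \right)} = 9 + E + S$ ($x{\left(S,E \right)} = \left(5 + \left(E + S\right)\right) + 4 = \left(5 + E + S\right) + 4 = 9 + E + S$)
$x^{2}{\left(k{\left(-5 \right)},w{\left(1 \right)} \right)} = \left(9 + 5 + \sqrt{-3 - 5}\right)^{2} = \left(9 + 5 + \sqrt{-8}\right)^{2} = \left(9 + 5 + 2 i \sqrt{2}\right)^{2} = \left(14 + 2 i \sqrt{2}\right)^{2}$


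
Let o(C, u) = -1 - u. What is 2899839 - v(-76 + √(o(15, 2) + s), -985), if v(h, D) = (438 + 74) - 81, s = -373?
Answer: 2899408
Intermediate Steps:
v(h, D) = 431 (v(h, D) = 512 - 81 = 431)
2899839 - v(-76 + √(o(15, 2) + s), -985) = 2899839 - 1*431 = 2899839 - 431 = 2899408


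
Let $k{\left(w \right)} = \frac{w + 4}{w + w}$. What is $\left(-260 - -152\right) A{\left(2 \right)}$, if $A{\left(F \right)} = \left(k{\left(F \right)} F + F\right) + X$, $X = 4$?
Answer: $-972$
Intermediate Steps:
$k{\left(w \right)} = \frac{4 + w}{2 w}$
$A{\left(F \right)} = 6 + \frac{3 F}{2}$ ($A{\left(F \right)} = \left(\frac{4 + F}{2 F} F + F\right) + 4 = \left(\left(2 + \frac{F}{2}\right) + F\right) + 4 = \left(2 + \frac{3 F}{2}\right) + 4 = 6 + \frac{3 F}{2}$)
$\left(-260 - -152\right) A{\left(2 \right)} = \left(-260 - -152\right) \left(6 + \frac{3}{2} \cdot 2\right) = \left(-260 + 152\right) \left(6 + 3\right) = \left(-108\right) 9 = -972$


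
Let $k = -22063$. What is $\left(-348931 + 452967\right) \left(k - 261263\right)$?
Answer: $-29476103736$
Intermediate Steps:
$\left(-348931 + 452967\right) \left(k - 261263\right) = \left(-348931 + 452967\right) \left(-22063 - 261263\right) = 104036 \left(-283326\right) = -29476103736$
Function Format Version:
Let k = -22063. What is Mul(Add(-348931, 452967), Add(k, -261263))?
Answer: -29476103736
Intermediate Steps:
Mul(Add(-348931, 452967), Add(k, -261263)) = Mul(Add(-348931, 452967), Add(-22063, -261263)) = Mul(104036, -283326) = -29476103736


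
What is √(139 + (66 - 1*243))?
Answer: I*√38 ≈ 6.1644*I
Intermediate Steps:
√(139 + (66 - 1*243)) = √(139 + (66 - 243)) = √(139 - 177) = √(-38) = I*√38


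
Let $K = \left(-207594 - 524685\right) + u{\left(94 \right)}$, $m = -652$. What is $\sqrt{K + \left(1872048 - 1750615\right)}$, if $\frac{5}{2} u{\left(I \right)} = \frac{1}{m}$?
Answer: $\frac{i \sqrt{1622956739030}}{1630} \approx 781.57 i$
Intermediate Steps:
$u{\left(I \right)} = - \frac{1}{1630}$ ($u{\left(I \right)} = \frac{2}{5 \left(-652\right)} = \frac{2}{5} \left(- \frac{1}{652}\right) = - \frac{1}{1630}$)
$K = - \frac{1193614771}{1630}$ ($K = \left(-207594 - 524685\right) - \frac{1}{1630} = -732279 - \frac{1}{1630} = - \frac{1193614771}{1630} \approx -7.3228 \cdot 10^{5}$)
$\sqrt{K + \left(1872048 - 1750615\right)} = \sqrt{- \frac{1193614771}{1630} + \left(1872048 - 1750615\right)} = \sqrt{- \frac{1193614771}{1630} + 121433} = \sqrt{- \frac{995678981}{1630}} = \frac{i \sqrt{1622956739030}}{1630}$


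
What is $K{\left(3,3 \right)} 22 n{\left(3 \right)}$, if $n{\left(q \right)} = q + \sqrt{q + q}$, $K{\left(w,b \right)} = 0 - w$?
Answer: $-198 - 66 \sqrt{6} \approx -359.67$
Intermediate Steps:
$K{\left(w,b \right)} = - w$
$n{\left(q \right)} = q + \sqrt{2} \sqrt{q}$ ($n{\left(q \right)} = q + \sqrt{2 q} = q + \sqrt{2} \sqrt{q}$)
$K{\left(3,3 \right)} 22 n{\left(3 \right)} = \left(-1\right) 3 \cdot 22 \left(3 + \sqrt{2} \sqrt{3}\right) = \left(-3\right) 22 \left(3 + \sqrt{6}\right) = - 66 \left(3 + \sqrt{6}\right) = -198 - 66 \sqrt{6}$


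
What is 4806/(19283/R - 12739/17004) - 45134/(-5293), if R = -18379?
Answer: -7924478381591986/2974762401409 ≈ -2663.9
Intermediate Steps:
4806/(19283/R - 12739/17004) - 45134/(-5293) = 4806/(19283/(-18379) - 12739/17004) - 45134/(-5293) = 4806/(19283*(-1/18379) - 12739*1/17004) - 45134*(-1/5293) = 4806/(-19283/18379 - 12739/17004) + 45134/5293 = 4806/(-562018213/312516516) + 45134/5293 = 4806*(-312516516/562018213) + 45134/5293 = -1501954375896/562018213 + 45134/5293 = -7924478381591986/2974762401409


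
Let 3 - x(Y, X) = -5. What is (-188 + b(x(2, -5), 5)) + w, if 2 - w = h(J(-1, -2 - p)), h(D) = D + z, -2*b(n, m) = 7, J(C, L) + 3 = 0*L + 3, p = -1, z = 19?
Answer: -417/2 ≈ -208.50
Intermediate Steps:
x(Y, X) = 8 (x(Y, X) = 3 - 1*(-5) = 3 + 5 = 8)
J(C, L) = 0 (J(C, L) = -3 + (0*L + 3) = -3 + (0 + 3) = -3 + 3 = 0)
b(n, m) = -7/2 (b(n, m) = -½*7 = -7/2)
h(D) = 19 + D (h(D) = D + 19 = 19 + D)
w = -17 (w = 2 - (19 + 0) = 2 - 1*19 = 2 - 19 = -17)
(-188 + b(x(2, -5), 5)) + w = (-188 - 7/2) - 17 = -383/2 - 17 = -417/2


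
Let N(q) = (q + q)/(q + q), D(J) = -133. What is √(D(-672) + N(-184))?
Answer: 2*I*√33 ≈ 11.489*I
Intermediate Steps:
N(q) = 1 (N(q) = (2*q)/((2*q)) = (2*q)*(1/(2*q)) = 1)
√(D(-672) + N(-184)) = √(-133 + 1) = √(-132) = 2*I*√33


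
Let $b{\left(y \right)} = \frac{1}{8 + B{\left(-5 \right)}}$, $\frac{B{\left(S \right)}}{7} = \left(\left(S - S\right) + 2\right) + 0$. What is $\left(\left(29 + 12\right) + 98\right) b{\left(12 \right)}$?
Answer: $\frac{139}{22} \approx 6.3182$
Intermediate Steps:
$B{\left(S \right)} = 14$ ($B{\left(S \right)} = 7 \left(\left(\left(S - S\right) + 2\right) + 0\right) = 7 \left(\left(0 + 2\right) + 0\right) = 7 \left(2 + 0\right) = 7 \cdot 2 = 14$)
$b{\left(y \right)} = \frac{1}{22}$ ($b{\left(y \right)} = \frac{1}{8 + 14} = \frac{1}{22}$)
$\left(\left(29 + 12\right) + 98\right) b{\left(12 \right)} = \left(\left(29 + 12\right) + 98\right) \frac{1}{22} = \left(41 + 98\right) \frac{1}{22} = 139 \cdot \frac{1}{22} = \frac{139}{22}$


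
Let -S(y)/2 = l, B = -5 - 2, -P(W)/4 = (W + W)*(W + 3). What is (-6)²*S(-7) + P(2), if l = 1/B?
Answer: -488/7 ≈ -69.714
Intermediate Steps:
P(W) = -8*W*(3 + W) (P(W) = -4*(W + W)*(W + 3) = -4*2*W*(3 + W) = -8*W*(3 + W))
B = -7
l = -⅐ (l = 1/(-7) = -⅐ ≈ -0.14286)
S(y) = 2/7 (S(y) = -2*(-⅐) = 2/7)
(-6)²*S(-7) + P(2) = (-6)²*(2/7) - 8*2*(3 + 2) = 36*(2/7) - 8*2*5 = 72/7 - 80 = -488/7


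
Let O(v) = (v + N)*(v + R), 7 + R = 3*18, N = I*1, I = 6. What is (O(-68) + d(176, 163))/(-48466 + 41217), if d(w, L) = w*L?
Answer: -29990/7249 ≈ -4.1371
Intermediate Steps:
N = 6 (N = 6*1 = 6)
R = 47 (R = -7 + 3*18 = -7 + 54 = 47)
d(w, L) = L*w
O(v) = (6 + v)*(47 + v) (O(v) = (v + 6)*(v + 47) = (6 + v)*(47 + v))
(O(-68) + d(176, 163))/(-48466 + 41217) = ((282 + (-68)² + 53*(-68)) + 163*176)/(-48466 + 41217) = ((282 + 4624 - 3604) + 28688)/(-7249) = (1302 + 28688)*(-1/7249) = 29990*(-1/7249) = -29990/7249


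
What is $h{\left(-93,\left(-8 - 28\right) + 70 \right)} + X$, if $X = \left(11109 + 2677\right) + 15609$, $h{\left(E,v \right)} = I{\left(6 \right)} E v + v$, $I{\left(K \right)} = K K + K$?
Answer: $-103375$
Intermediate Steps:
$I{\left(K \right)} = K + K^{2}$ ($I{\left(K \right)} = K^{2} + K = K + K^{2}$)
$h{\left(E,v \right)} = v + 42 E v$ ($h{\left(E,v \right)} = 6 \left(1 + 6\right) E v + v = 6 \cdot 7 E v + v = 42 E v + v = v + 42 E v$)
$X = 29395$ ($X = 13786 + 15609 = 29395$)
$h{\left(-93,\left(-8 - 28\right) + 70 \right)} + X = \left(\left(-8 - 28\right) + 70\right) \left(1 + 42 \left(-93\right)\right) + 29395 = \left(-36 + 70\right) \left(1 - 3906\right) + 29395 = 34 \left(-3905\right) + 29395 = -132770 + 29395 = -103375$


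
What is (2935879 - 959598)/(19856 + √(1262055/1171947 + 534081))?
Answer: 7664735645551432/76904461814205 - 1976281*√81504471879445846/153808923628410 ≈ 95.997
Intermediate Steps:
(2935879 - 959598)/(19856 + √(1262055/1171947 + 534081)) = 1976281/(19856 + √(1262055*(1/1171947) + 534081)) = 1976281/(19856 + √(420685/390649 + 534081)) = 1976281/(19856 + √(208638629254/390649)) = 1976281/(19856 + √81504471879445846/390649)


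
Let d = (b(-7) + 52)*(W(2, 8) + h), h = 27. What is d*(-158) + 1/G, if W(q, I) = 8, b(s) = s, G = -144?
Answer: -35834401/144 ≈ -2.4885e+5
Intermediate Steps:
d = 1575 (d = (-7 + 52)*(8 + 27) = 45*35 = 1575)
d*(-158) + 1/G = 1575*(-158) + 1/(-144) = -248850 - 1/144 = -35834401/144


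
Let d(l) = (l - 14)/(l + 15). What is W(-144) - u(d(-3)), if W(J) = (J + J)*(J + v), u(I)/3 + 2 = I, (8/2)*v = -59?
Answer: 182921/4 ≈ 45730.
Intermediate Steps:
v = -59/4 (v = (¼)*(-59) = -59/4 ≈ -14.750)
d(l) = (-14 + l)/(15 + l)
u(I) = -6 + 3*I
W(J) = 2*J*(-59/4 + J) (W(J) = (J + J)*(J - 59/4) = (2*J)*(-59/4 + J) = 2*J*(-59/4 + J))
W(-144) - u(d(-3)) = (½)*(-144)*(-59 + 4*(-144)) - (-6 + 3*((-14 - 3)/(15 - 3))) = (½)*(-144)*(-59 - 576) - (-6 + 3*(-17/12)) = (½)*(-144)*(-635) - (-6 + 3*((1/12)*(-17))) = 45720 - (-6 + 3*(-17/12)) = 45720 - (-6 - 17/4) = 45720 - 1*(-41/4) = 45720 + 41/4 = 182921/4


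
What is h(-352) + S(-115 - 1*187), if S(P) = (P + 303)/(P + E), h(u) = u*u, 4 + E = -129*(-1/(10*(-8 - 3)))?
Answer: 4186592146/33789 ≈ 1.2390e+5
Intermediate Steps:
E = -569/110 (E = -4 - 129*(-1/(10*(-8 - 3))) = -4 - 129/((-10*(-11))) = -4 - 129/110 = -569/110 ≈ -5.1727)
h(u) = u²
S(P) = (303 + P)/(-569/110 + P) (S(P) = (P + 303)/(P - 569/110) = (303 + P)/(-569/110 + P))
h(-352) + S(-115 - 1*187) = (-352)² + 110*(303 + (-115 - 1*187))/(-569 + 110*(-115 - 1*187)) = 123904 + 110*(303 + (-115 - 187))/(-569 + 110*(-115 - 187)) = 123904 + 110*(303 - 302)/(-569 + 110*(-302)) = 123904 + 110*1/(-569 - 33220) = 123904 + 110*1/(-33789) = 123904 + 110*(-1/33789)*1 = 123904 - 110/33789 = 4186592146/33789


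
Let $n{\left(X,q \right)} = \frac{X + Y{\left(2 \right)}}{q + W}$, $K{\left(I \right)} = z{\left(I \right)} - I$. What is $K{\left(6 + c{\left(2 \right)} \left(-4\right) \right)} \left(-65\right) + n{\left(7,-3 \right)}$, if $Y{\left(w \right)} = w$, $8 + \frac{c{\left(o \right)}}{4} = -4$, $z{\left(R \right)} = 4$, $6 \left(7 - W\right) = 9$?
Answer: $\frac{63068}{5} \approx 12614.0$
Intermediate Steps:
$W = \frac{11}{2}$ ($W = 7 - \frac{3}{2} = \frac{11}{2} \approx 5.5$)
$c{\left(o \right)} = -48$ ($c{\left(o \right)} = -32 + 4 \left(-4\right) = -32 - 16 = -48$)
$K{\left(I \right)} = 4 - I$
$n{\left(X,q \right)} = \frac{2 + X}{\frac{11}{2} + q}$ ($n{\left(X,q \right)} = \frac{X + 2}{q + \frac{11}{2}} = \frac{2 + X}{\frac{11}{2} + q}$)
$K{\left(6 + c{\left(2 \right)} \left(-4\right) \right)} \left(-65\right) + n{\left(7,-3 \right)} = \left(4 - \left(6 - -192\right)\right) \left(-65\right) + \frac{2 \left(2 + 7\right)}{11 + 2 \left(-3\right)} = \left(4 - \left(6 + 192\right)\right) \left(-65\right) + 2 \frac{1}{11 - 6} \cdot 9 = \left(4 - 198\right) \left(-65\right) + 2 \cdot \frac{1}{5} \cdot 9 = \left(-194\right) \left(-65\right) + \frac{18}{5} = 12610 + \frac{18}{5} = \frac{63068}{5}$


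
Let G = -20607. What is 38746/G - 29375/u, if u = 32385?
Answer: -124007989/44490513 ≈ -2.7873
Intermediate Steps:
38746/G - 29375/u = 38746/(-20607) - 29375/32385 = 38746*(-1/20607) - 29375*1/32385 = -38746/20607 - 5875/6477 = -124007989/44490513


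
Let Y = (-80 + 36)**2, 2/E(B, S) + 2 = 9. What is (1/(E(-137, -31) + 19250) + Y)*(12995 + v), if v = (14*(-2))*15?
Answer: 3280564478425/134752 ≈ 2.4345e+7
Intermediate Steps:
E(B, S) = 2/7 (E(B, S) = 2/(-2 + 9) = 2/7)
Y = 1936 (Y = (-44)**2 = 1936)
v = -420 (v = -28*15 = -420)
(1/(E(-137, -31) + 19250) + Y)*(12995 + v) = (1/(2/7 + 19250) + 1936)*(12995 - 420) = (1/(134752/7) + 1936)*12575 = (7/134752 + 1936)*12575 = (260879879/134752)*12575 = 3280564478425/134752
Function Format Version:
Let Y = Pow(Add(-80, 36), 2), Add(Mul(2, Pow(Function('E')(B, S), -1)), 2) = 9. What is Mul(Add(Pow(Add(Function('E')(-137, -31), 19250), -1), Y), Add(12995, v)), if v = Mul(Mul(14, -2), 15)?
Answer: Rational(3280564478425, 134752) ≈ 2.4345e+7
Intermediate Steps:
Function('E')(B, S) = Rational(2, 7) (Function('E')(B, S) = Mul(2, Pow(Add(-2, 9), -1)) = Mul(2, Pow(7, -1)) = Mul(2, Rational(1, 7)) = Rational(2, 7))
Y = 1936 (Y = Pow(-44, 2) = 1936)
v = -420 (v = Mul(-28, 15) = -420)
Mul(Add(Pow(Add(Function('E')(-137, -31), 19250), -1), Y), Add(12995, v)) = Mul(Add(Pow(Add(Rational(2, 7), 19250), -1), 1936), Add(12995, -420)) = Mul(Add(Pow(Rational(134752, 7), -1), 1936), 12575) = Mul(Add(Rational(7, 134752), 1936), 12575) = Mul(Rational(260879879, 134752), 12575) = Rational(3280564478425, 134752)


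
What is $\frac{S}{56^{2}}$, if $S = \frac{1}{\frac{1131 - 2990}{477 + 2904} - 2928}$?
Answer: $- \frac{69}{633691328} \approx -1.0889 \cdot 10^{-7}$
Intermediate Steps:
$S = - \frac{3381}{9901427}$ ($S = \frac{1}{- \frac{1859}{3381} - 2928} = \frac{1}{- \frac{9901427}{3381}} = - \frac{3381}{9901427} \approx -0.00034147$)
$\frac{S}{56^{2}} = - \frac{3381}{9901427 \cdot 56^{2}} = - \frac{3381}{9901427 \cdot 3136} = \left(- \frac{3381}{9901427}\right) \frac{1}{3136} = - \frac{69}{633691328}$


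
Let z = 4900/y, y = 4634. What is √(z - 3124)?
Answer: I*√342152714/331 ≈ 55.883*I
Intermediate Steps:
z = 350/331 (z = 4900/4634 = 4900*(1/4634) = 350/331 ≈ 1.0574)
√(z - 3124) = √(350/331 - 3124) = √(-1033694/331) = I*√342152714/331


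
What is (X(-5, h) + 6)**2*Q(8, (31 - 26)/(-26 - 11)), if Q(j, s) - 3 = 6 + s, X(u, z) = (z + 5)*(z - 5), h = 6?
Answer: 94792/37 ≈ 2561.9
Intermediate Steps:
X(u, z) = (-5 + z)*(5 + z) (X(u, z) = (5 + z)*(-5 + z) = (-5 + z)*(5 + z))
Q(j, s) = 9 + s (Q(j, s) = 3 + (6 + s) = 9 + s)
(X(-5, h) + 6)**2*Q(8, (31 - 26)/(-26 - 11)) = ((-25 + 6**2) + 6)**2*(9 + (31 - 26)/(-26 - 11)) = ((-25 + 36) + 6)**2*(9 + 5/(-37)) = (11 + 6)**2*(9 + 5*(-1/37)) = 17**2*(9 - 5/37) = 289*(328/37) = 94792/37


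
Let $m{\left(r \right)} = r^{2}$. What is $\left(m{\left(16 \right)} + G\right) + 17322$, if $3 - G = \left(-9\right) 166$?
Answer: $19075$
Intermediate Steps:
$G = 1497$ ($G = 3 - \left(-9\right) 166 = 3 - -1494 = 3 + 1494 = 1497$)
$\left(m{\left(16 \right)} + G\right) + 17322 = \left(16^{2} + 1497\right) + 17322 = \left(256 + 1497\right) + 17322 = 1753 + 17322 = 19075$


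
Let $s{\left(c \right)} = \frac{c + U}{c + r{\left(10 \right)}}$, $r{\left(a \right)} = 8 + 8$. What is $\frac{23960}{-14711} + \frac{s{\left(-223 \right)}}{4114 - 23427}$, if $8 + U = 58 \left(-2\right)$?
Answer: $- \frac{95792177077}{58811503401} \approx -1.6288$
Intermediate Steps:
$r{\left(a \right)} = 16$
$U = -124$ ($U = -8 + 58 \left(-2\right) = -8 - 116 = -124$)
$s{\left(c \right)} = \frac{-124 + c}{16 + c}$ ($s{\left(c \right)} = \frac{c - 124}{c + 16} = \frac{-124 + c}{16 + c}$)
$\frac{23960}{-14711} + \frac{s{\left(-223 \right)}}{4114 - 23427} = \frac{23960}{-14711} + \frac{\frac{1}{16 - 223} \left(-124 - 223\right)}{4114 - 23427} = 23960 \left(- \frac{1}{14711}\right) + \frac{\frac{1}{-207} \left(-347\right)}{4114 - 23427} = - \frac{23960}{14711} + \frac{\left(- \frac{1}{207}\right) \left(-347\right)}{-19313} = - \frac{23960}{14711} + \frac{347}{207} \left(- \frac{1}{19313}\right) = - \frac{23960}{14711} - \frac{347}{3997791} = - \frac{95792177077}{58811503401}$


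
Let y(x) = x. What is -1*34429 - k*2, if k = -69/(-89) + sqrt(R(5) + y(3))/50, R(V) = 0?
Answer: -3064319/89 - sqrt(3)/25 ≈ -34431.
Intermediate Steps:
k = 69/89 + sqrt(3)/50 (k = -69/(-89) + sqrt(0 + 3)/50 = -69*(-1/89) + sqrt(3)*(1/50) = 69/89 + sqrt(3)/50 ≈ 0.80992)
-1*34429 - k*2 = -1*34429 - (69/89 + sqrt(3)/50)*2 = -34429 - (138/89 + sqrt(3)/25) = -34429 + (-138/89 - sqrt(3)/25) = -3064319/89 - sqrt(3)/25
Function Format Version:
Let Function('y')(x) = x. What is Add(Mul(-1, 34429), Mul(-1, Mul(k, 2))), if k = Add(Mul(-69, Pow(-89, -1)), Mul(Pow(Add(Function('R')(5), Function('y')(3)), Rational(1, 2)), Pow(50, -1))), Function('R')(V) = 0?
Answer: Add(Rational(-3064319, 89), Mul(Rational(-1, 25), Pow(3, Rational(1, 2)))) ≈ -34431.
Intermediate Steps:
k = Add(Rational(69, 89), Mul(Rational(1, 50), Pow(3, Rational(1, 2)))) (k = Add(Mul(-69, Pow(-89, -1)), Mul(Pow(Add(0, 3), Rational(1, 2)), Pow(50, -1))) = Add(Mul(-69, Rational(-1, 89)), Mul(Pow(3, Rational(1, 2)), Rational(1, 50))) = Add(Rational(69, 89), Mul(Rational(1, 50), Pow(3, Rational(1, 2)))) ≈ 0.80992)
Add(Mul(-1, 34429), Mul(-1, Mul(k, 2))) = Add(Mul(-1, 34429), Mul(-1, Mul(Add(Rational(69, 89), Mul(Rational(1, 50), Pow(3, Rational(1, 2)))), 2))) = Add(-34429, Mul(-1, Add(Rational(138, 89), Mul(Rational(1, 25), Pow(3, Rational(1, 2)))))) = Add(-34429, Add(Rational(-138, 89), Mul(Rational(-1, 25), Pow(3, Rational(1, 2))))) = Add(Rational(-3064319, 89), Mul(Rational(-1, 25), Pow(3, Rational(1, 2))))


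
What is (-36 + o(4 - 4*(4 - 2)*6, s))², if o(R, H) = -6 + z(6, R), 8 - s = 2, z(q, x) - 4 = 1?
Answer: 1369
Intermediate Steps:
z(q, x) = 5 (z(q, x) = 4 + 1 = 5)
s = 6 (s = 8 - 1*2 = 8 - 2 = 6)
o(R, H) = -1 (o(R, H) = -6 + 5 = -1)
(-36 + o(4 - 4*(4 - 2)*6, s))² = (-36 - 1)² = (-37)² = 1369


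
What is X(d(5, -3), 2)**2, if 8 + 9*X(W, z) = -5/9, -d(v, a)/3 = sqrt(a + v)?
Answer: 5929/6561 ≈ 0.90367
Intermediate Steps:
d(v, a) = -3*sqrt(a + v)
X(W, z) = -77/81 (X(W, z) = -8/9 + (-5/9)/9 = -8/9 + (-5*1/9)/9 = -8/9 + (1/9)*(-5/9) = -8/9 - 5/81 = -77/81)
X(d(5, -3), 2)**2 = (-77/81)**2 = 5929/6561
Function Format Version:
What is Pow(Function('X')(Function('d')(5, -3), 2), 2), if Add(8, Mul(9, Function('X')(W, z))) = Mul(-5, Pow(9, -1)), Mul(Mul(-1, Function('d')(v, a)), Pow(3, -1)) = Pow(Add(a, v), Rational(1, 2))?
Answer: Rational(5929, 6561) ≈ 0.90367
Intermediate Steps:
Function('d')(v, a) = Mul(-3, Pow(Add(a, v), Rational(1, 2)))
Function('X')(W, z) = Rational(-77, 81) (Function('X')(W, z) = Add(Rational(-8, 9), Mul(Rational(1, 9), Mul(-5, Pow(9, -1)))) = Add(Rational(-8, 9), Mul(Rational(1, 9), Mul(-5, Rational(1, 9)))) = Add(Rational(-8, 9), Mul(Rational(1, 9), Rational(-5, 9))) = Add(Rational(-8, 9), Rational(-5, 81)) = Rational(-77, 81))
Pow(Function('X')(Function('d')(5, -3), 2), 2) = Pow(Rational(-77, 81), 2) = Rational(5929, 6561)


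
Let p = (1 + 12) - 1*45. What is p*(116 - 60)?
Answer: -1792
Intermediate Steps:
p = -32 (p = 13 - 45 = -32)
p*(116 - 60) = -32*(116 - 60) = -32*56 = -1792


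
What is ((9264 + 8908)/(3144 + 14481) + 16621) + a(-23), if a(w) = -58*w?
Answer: 316475047/17625 ≈ 17956.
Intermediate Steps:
((9264 + 8908)/(3144 + 14481) + 16621) + a(-23) = ((9264 + 8908)/(3144 + 14481) + 16621) - 58*(-23) = (18172/17625 + 16621) + 1334 = 292963297/17625 + 1334 = 316475047/17625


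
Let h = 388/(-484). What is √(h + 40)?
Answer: 3*√527/11 ≈ 6.2609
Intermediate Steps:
h = -97/121 (h = 388*(-1/484) = -97/121 ≈ -0.80165)
√(h + 40) = √(-97/121 + 40) = √(4743/121) = 3*√527/11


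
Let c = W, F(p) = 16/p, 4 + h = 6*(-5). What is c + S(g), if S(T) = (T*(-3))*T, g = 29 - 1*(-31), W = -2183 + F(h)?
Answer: -220719/17 ≈ -12983.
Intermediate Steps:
h = -34 (h = -4 + 6*(-5) = -4 - 30 = -34)
W = -37119/17 (W = -2183 + 16/(-34) = -2183 + 16*(-1/34) = -2183 - 8/17 = -37119/17 ≈ -2183.5)
g = 60 (g = 29 + 31 = 60)
S(T) = -3*T**2 (S(T) = (-3*T)*T = -3*T**2)
c = -37119/17 ≈ -2183.5
c + S(g) = -37119/17 - 3*60**2 = -37119/17 - 3*3600 = -37119/17 - 10800 = -220719/17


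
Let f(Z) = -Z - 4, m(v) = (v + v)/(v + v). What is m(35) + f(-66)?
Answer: 63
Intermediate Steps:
m(v) = 1 (m(v) = (2*v)/((2*v)) = (2*v)*(1/(2*v)) = 1)
f(Z) = -4 - Z
m(35) + f(-66) = 1 + (-4 - 1*(-66)) = 1 + (-4 + 66) = 1 + 62 = 63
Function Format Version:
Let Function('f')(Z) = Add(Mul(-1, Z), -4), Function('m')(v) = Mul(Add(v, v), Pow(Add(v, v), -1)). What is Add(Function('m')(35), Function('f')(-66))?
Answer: 63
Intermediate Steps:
Function('m')(v) = 1 (Function('m')(v) = Mul(Mul(2, v), Pow(Mul(2, v), -1)) = Mul(Mul(2, v), Mul(Rational(1, 2), Pow(v, -1))) = 1)
Function('f')(Z) = Add(-4, Mul(-1, Z))
Add(Function('m')(35), Function('f')(-66)) = Add(1, Add(-4, Mul(-1, -66))) = Add(1, Add(-4, 66)) = Add(1, 62) = 63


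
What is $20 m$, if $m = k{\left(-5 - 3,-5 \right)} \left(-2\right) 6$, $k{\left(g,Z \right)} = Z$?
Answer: $1200$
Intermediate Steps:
$m = 60$ ($m = \left(-5\right) \left(-2\right) 6 = 10 \cdot 6 = 60$)
$20 m = 20 \cdot 60 = 1200$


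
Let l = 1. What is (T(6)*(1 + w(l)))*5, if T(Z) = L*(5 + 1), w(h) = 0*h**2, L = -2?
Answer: -60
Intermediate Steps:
w(h) = 0
T(Z) = -12 (T(Z) = -2*(5 + 1) = -2*6 = -12)
(T(6)*(1 + w(l)))*5 = -12*(1 + 0)*5 = -12*1*5 = -12*5 = -60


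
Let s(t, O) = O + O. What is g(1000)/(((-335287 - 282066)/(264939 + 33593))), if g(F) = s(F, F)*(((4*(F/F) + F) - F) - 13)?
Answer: 5373576000/617353 ≈ 8704.2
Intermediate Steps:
s(t, O) = 2*O
g(F) = -18*F (g(F) = (2*F)*(((4*(F/F) + F) - F) - 13) = (2*F)*(((4*1 + F) - F) - 13) = (2*F)*(((4 + F) - F) - 13) = (2*F)*(4 - 13) = (2*F)*(-9) = -18*F)
g(1000)/(((-335287 - 282066)/(264939 + 33593))) = (-18*1000)/(((-335287 - 282066)/(264939 + 33593))) = -18000/((-617353/298532)) = -18000/((-617353*1/298532)) = -18000/(-617353/298532) = -18000*(-298532/617353) = 5373576000/617353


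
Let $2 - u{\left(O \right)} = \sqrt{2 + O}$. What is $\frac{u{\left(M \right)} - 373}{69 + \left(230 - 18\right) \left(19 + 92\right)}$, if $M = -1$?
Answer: $- \frac{124}{7867} \approx -0.015762$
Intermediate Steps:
$u{\left(O \right)} = 2 - \sqrt{2 + O}$
$\frac{u{\left(M \right)} - 373}{69 + \left(230 - 18\right) \left(19 + 92\right)} = \frac{\left(2 - \sqrt{2 - 1}\right) - 373}{69 + \left(230 - 18\right) \left(19 + 92\right)} = \frac{\left(2 - \sqrt{1}\right) - 373}{69 + 212 \cdot 111} = \frac{\left(2 - 1\right) - 373}{69 + 23532} = \frac{\left(2 - 1\right) - 373}{23601} = \left(1 - 373\right) \frac{1}{23601} = \left(-372\right) \frac{1}{23601} = - \frac{124}{7867}$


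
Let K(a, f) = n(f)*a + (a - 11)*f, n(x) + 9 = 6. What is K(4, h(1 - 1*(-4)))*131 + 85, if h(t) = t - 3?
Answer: -3321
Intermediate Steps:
n(x) = -3 (n(x) = -9 + 6 = -3)
h(t) = -3 + t
K(a, f) = -3*a + f*(-11 + a) (K(a, f) = -3*a + (a - 11)*f = -3*a + (-11 + a)*f = -3*a + f*(-11 + a))
K(4, h(1 - 1*(-4)))*131 + 85 = (-11*(-3 + (1 - 1*(-4))) - 3*4 + 4*(-3 + (1 - 1*(-4))))*131 + 85 = (-11*(-3 + (1 + 4)) - 12 + 4*(-3 + (1 + 4)))*131 + 85 = (-11*(-3 + 5) - 12 + 4*(-3 + 5))*131 + 85 = (-11*2 - 12 + 4*2)*131 + 85 = (-22 - 12 + 8)*131 + 85 = -26*131 + 85 = -3406 + 85 = -3321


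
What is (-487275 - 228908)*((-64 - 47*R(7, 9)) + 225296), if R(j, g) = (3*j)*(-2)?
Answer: -162721074698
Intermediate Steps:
R(j, g) = -6*j
(-487275 - 228908)*((-64 - 47*R(7, 9)) + 225296) = (-487275 - 228908)*((-64 - (-282)*7) + 225296) = -716183*((-64 - 47*(-42)) + 225296) = -716183*((-64 + 1974) + 225296) = -716183*(1910 + 225296) = -716183*227206 = -162721074698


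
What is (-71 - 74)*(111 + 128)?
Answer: -34655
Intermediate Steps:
(-71 - 74)*(111 + 128) = -145*239 = -34655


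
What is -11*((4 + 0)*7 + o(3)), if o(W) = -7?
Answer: -231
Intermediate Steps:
-11*((4 + 0)*7 + o(3)) = -11*((4 + 0)*7 - 7) = -11*(4*7 - 7) = -11*(28 - 7) = -11*21 = -231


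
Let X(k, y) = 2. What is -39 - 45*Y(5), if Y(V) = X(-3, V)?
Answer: -129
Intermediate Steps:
Y(V) = 2
-39 - 45*Y(5) = -39 - 45*2 = -39 - 90 = -129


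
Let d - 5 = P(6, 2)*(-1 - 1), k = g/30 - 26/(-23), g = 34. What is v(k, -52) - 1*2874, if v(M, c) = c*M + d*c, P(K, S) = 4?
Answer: -978322/345 ≈ -2835.7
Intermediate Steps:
k = 781/345 (k = 34/30 - 26/(-23) = 34*(1/30) - 26*(-1/23) = 17/15 + 26/23 = 781/345 ≈ 2.2638)
d = -3 (d = 5 + 4*(-1 - 1) = 5 + 4*(-2) = 5 - 8 = -3)
v(M, c) = -3*c + M*c (v(M, c) = c*M - 3*c = M*c - 3*c = -3*c + M*c)
v(k, -52) - 1*2874 = -52*(-3 + 781/345) - 1*2874 = -52*(-254/345) - 2874 = 13208/345 - 2874 = -978322/345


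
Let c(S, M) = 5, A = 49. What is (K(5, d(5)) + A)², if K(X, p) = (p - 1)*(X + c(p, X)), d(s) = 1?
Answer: 2401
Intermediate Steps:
K(X, p) = (-1 + p)*(5 + X) (K(X, p) = (p - 1)*(X + 5) = (-1 + p)*(5 + X))
(K(5, d(5)) + A)² = ((-5 - 1*5 + 5*1 + 5*1) + 49)² = ((-5 - 5 + 5 + 5) + 49)² = (0 + 49)² = 49² = 2401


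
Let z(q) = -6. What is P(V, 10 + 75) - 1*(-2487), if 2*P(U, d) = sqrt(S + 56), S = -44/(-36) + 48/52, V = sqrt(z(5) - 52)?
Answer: 2487 + sqrt(88439)/78 ≈ 2490.8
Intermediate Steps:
V = I*sqrt(58) (V = sqrt(-6 - 52) = sqrt(-58) = I*sqrt(58) ≈ 7.6158*I)
S = 251/117 (S = -44*(-1/36) + 48*(1/52) = 11/9 + 12/13 = 251/117 ≈ 2.1453)
P(U, d) = sqrt(88439)/78 (P(U, d) = sqrt(251/117 + 56)/2 = sqrt(6803/117)/2 = (sqrt(88439)/39)/2 = sqrt(88439)/78)
P(V, 10 + 75) - 1*(-2487) = sqrt(88439)/78 - 1*(-2487) = sqrt(88439)/78 + 2487 = 2487 + sqrt(88439)/78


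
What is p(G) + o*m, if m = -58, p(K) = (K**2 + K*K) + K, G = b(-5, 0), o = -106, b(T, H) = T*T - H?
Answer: 7423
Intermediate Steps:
b(T, H) = T**2 - H
G = 25 (G = (-5)**2 - 1*0 = 25 + 0 = 25)
p(K) = K + 2*K**2 (p(K) = (K**2 + K**2) + K = 2*K**2 + K = K + 2*K**2)
p(G) + o*m = 25*(1 + 2*25) - 106*(-58) = 25*(1 + 50) + 6148 = 25*51 + 6148 = 1275 + 6148 = 7423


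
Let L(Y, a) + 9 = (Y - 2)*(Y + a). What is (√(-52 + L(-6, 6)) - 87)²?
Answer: (87 - I*√61)² ≈ 7508.0 - 1359.0*I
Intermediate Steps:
L(Y, a) = -9 + (-2 + Y)*(Y + a) (L(Y, a) = -9 + (Y - 2)*(Y + a) = -9 + (-2 + Y)*(Y + a))
(√(-52 + L(-6, 6)) - 87)² = (√(-52 + (-9 + (-6)² - 2*(-6) - 2*6 - 6*6)) - 87)² = (√(-52 + (-9 + 36 + 12 - 12 - 36)) - 87)² = (√(-52 - 9) - 87)² = (√(-61) - 87)² = (I*√61 - 87)² = (-87 + I*√61)²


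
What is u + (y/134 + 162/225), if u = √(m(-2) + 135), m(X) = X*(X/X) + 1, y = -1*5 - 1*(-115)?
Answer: 2581/1675 + √134 ≈ 13.117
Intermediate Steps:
y = 110 (y = -5 + 115 = 110)
m(X) = 1 + X (m(X) = X*1 + 1 = X + 1 = 1 + X)
u = √134 (u = √((1 - 2) + 135) = √(-1 + 135) = √134 ≈ 11.576)
u + (y/134 + 162/225) = √134 + (110/134 + 162/225) = √134 + (110*(1/134) + 162*(1/225)) = √134 + (55/67 + 18/25) = √134 + 2581/1675 = 2581/1675 + √134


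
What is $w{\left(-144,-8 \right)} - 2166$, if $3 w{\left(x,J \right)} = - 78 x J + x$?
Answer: $-32166$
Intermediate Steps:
$w{\left(x,J \right)} = \frac{x}{3} - 26 J x$ ($w{\left(x,J \right)} = \frac{- 78 x J + x}{3} = \frac{- 78 J x + x}{3} = \frac{x - 78 J x}{3} = \frac{x}{3} - 26 J x$)
$w{\left(-144,-8 \right)} - 2166 = \frac{1}{3} \left(-144\right) \left(1 - -624\right) - 2166 = \frac{1}{3} \left(-144\right) \left(1 + 624\right) - 2166 = \frac{1}{3} \left(-144\right) 625 - 2166 = -30000 - 2166 = -32166$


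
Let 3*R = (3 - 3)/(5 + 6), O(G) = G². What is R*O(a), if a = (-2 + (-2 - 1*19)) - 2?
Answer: 0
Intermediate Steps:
a = -25 (a = (-2 + (-2 - 19)) - 2 = (-2 - 21) - 2 = -23 - 2 = -25)
R = 0 (R = ((3 - 3)/(5 + 6))/3 = (0/11)/3 = (0*(1/11))/3 = (⅓)*0 = 0)
R*O(a) = 0*(-25)² = 0*625 = 0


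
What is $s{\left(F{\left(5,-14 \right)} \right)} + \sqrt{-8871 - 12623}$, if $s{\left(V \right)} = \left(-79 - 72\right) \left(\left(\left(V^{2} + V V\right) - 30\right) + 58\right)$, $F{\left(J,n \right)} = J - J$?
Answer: $-4228 + i \sqrt{21494} \approx -4228.0 + 146.61 i$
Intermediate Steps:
$F{\left(J,n \right)} = 0$
$s{\left(V \right)} = -4228 - 302 V^{2}$ ($s{\left(V \right)} = - 151 \left(\left(\left(V^{2} + V^{2}\right) - 30\right) + 58\right) = - 151 \left(\left(2 V^{2} - 30\right) + 58\right) = - 151 \left(\left(-30 + 2 V^{2}\right) + 58\right) = - 151 \left(28 + 2 V^{2}\right) = -4228 - 302 V^{2}$)
$s{\left(F{\left(5,-14 \right)} \right)} + \sqrt{-8871 - 12623} = \left(-4228 - 302 \cdot 0^{2}\right) + \sqrt{-8871 - 12623} = \left(-4228 - 0\right) + \sqrt{-21494} = \left(-4228 + 0\right) + i \sqrt{21494} = -4228 + i \sqrt{21494}$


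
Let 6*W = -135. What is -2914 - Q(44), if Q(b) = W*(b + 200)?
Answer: 2576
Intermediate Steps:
W = -45/2 (W = (1/6)*(-135) = -45/2 ≈ -22.500)
Q(b) = -4500 - 45*b/2 (Q(b) = -45*(b + 200)/2 = -45*(200 + b)/2 = -4500 - 45*b/2)
-2914 - Q(44) = -2914 - (-4500 - 45/2*44) = -2914 - (-4500 - 990) = -2914 - 1*(-5490) = -2914 + 5490 = 2576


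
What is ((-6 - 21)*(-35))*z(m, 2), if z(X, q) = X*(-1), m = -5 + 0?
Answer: 4725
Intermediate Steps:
m = -5
z(X, q) = -X
((-6 - 21)*(-35))*z(m, 2) = ((-6 - 21)*(-35))*(-1*(-5)) = -27*(-35)*5 = 945*5 = 4725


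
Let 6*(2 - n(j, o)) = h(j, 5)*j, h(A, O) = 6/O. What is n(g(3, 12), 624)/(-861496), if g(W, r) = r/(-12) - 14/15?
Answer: -179/64612200 ≈ -2.7704e-6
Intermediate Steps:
g(W, r) = -14/15 - r/12 (g(W, r) = r*(-1/12) - 14*1/15 = -r/12 - 14/15 = -14/15 - r/12)
n(j, o) = 2 - j/5 (n(j, o) = 2 - 6/5*j/6 = 2 - 6*(⅕)*j/6 = 2 - j/5)
n(g(3, 12), 624)/(-861496) = (2 - (-14/15 - 1/12*12)/5)/(-861496) = (2 - (-14/15 - 1)/5)*(-1/861496) = (2 - ⅕*(-29/15))*(-1/861496) = (2 + 29/75)*(-1/861496) = (179/75)*(-1/861496) = -179/64612200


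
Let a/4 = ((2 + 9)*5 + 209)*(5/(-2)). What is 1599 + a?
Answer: -1041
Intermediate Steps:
a = -2640 (a = 4*(((2 + 9)*5 + 209)*(5/(-2))) = 4*((11*5 + 209)*(5*(-1/2))) = 4*((55 + 209)*(-5/2)) = 4*(264*(-5/2)) = 4*(-660) = -2640)
1599 + a = 1599 - 2640 = -1041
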